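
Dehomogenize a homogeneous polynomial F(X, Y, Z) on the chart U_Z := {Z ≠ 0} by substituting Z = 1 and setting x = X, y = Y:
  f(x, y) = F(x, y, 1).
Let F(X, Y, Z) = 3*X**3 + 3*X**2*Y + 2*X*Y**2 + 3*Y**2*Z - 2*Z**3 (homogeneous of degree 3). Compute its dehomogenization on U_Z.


f(x, y) = 3*x**3 + 3*x**2*y + 2*x*y**2 + 3*y**2 - 2

On U_Z we set Z = 1. Each monomial c·X^i·Y^j·Z^k in F becomes c·x^i·y^j·1^k = c·x^i·y^j.
Substituting Z = 1: F(X, Y, 1) = 3*x**3 + 3*x**2*y + 2*x*y**2 + 3*y**2 - 2.
Note: deg(f) ≤ deg(F) = 3; strict inequality happens when F is divisible by Z (lost terms).


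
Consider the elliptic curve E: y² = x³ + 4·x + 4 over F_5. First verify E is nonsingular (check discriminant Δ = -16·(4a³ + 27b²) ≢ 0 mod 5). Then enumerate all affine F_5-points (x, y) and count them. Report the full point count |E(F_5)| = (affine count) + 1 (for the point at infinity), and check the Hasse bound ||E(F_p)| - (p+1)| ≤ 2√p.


Affine points = {(0, 2), (0, 3), (1, 2), (1, 3), (2, 0), (4, 2), (4, 3)}; affine count = 7; |E(F_5)| = 8.

Discriminant check: Δ ∝ 4a³ + 27b² = 4·4³ + 27·4² = 4·64 + 27·16 ≡ 3 (mod 5). Nonzero ⇒ E is nonsingular.
For each x ∈ F_5, compute rhs = x³ + 4·x + 4 mod 5, then count y ∈ F_5 with y² ≡ rhs.
  x = 0: rhs = 4, matching y values: 2, 3 (2 points).
  x = 1: rhs = 4, matching y values: 2, 3 (2 points).
  x = 2: rhs = 0, matching y values: 0 (1 points).
  x = 3: rhs = 3, matching y values: none (0 points).
  x = 4: rhs = 4, matching y values: 2, 3 (2 points).
Total affine count: 7.
Full point count |E(F_5)| = 7 + 1 = 8.
Hasse bound: |8 − (5+1)| = |2| = 2 ≤ 2√5 ≈ 4.4721 ✓.


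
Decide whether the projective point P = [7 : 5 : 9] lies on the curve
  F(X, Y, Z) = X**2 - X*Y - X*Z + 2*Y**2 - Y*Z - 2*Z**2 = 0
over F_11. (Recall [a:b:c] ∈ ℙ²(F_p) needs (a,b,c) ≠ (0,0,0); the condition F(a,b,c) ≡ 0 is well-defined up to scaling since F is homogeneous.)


F(7,5,9) ≡ 3 (mod 11); P is NOT on the curve.

Evaluate F(7, 5, 9) term-by-term (mod 11).
  X**2 ↦ 1·49·1·1 = 49
  -X*Y ↦ -1·7·5·1 = -35
  -X*Z ↦ -1·7·1·9 = -63
  2*Y**2 ↦ 2·1·25·1 = 50
  -Y*Z ↦ -1·1·5·9 = -45
  -2*Z**2 ↦ -2·1·1·81 = -162
Sum: F(7, 5, 9) = (49) + (-35) + (-63) + (50) + (-45) + (-162) = -206.
Reducing mod 11: -206 ≡ 3 (mod 11).
Since F(a, b, c) ≡ 3 ≠ 0 (mod 11), P does NOT lie on the curve.


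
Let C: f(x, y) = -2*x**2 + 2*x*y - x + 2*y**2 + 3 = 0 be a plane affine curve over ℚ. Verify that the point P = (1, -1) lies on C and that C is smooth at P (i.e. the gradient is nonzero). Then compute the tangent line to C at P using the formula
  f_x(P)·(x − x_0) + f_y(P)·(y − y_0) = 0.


Tangent line at P: -7*x - 2*y + 5 = 0.

Step 1: f(1, -1) = 0, so P lies on C.
Step 2: partial derivatives
  f_x(x, y) = -4*x + 2*y - 1, f_y(x, y) = 2*x + 4*y.
  f_x(P) = -7, f_y(P) = -2 (gradient nonzero, so P is smooth).
Step 3: tangent line at P: -7·(x − 1) + -2·(y − -1) = 0.
Expanding: -7*x - 2*y + 5 = 0.


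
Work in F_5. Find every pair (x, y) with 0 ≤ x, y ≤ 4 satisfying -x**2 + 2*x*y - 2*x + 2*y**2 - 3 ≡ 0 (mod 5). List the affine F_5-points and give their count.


Affine F_5-points: {(0, 2), (0, 3), (2, 1), (2, 2), (3, 1), (4, 3)}; count = 6.

For each of the 25 pairs (x, y) ∈ F_5², evaluate f(x, y) mod 5. Record the zeros.
  x = 0: [0↦2, 1↦4, 2↦0, 3↦0, 4↦4]  zeros at y ∈ {2, 3}
  x = 1: [0↦4, 1↦3, 2↦1, 3↦3, 4↦4]  zeros at y ∈ ∅
  x = 2: [0↦4, 1↦0, 2↦0, 3↦4, 4↦2]  zeros at y ∈ {1, 2}
  x = 3: [0↦2, 1↦0, 2↦2, 3↦3, 4↦3]  zeros at y ∈ {1}
  x = 4: [0↦3, 1↦3, 2↦2, 3↦0, 4↦2]  zeros at y ∈ {3}
Collecting zeros: affine points = {(0, 2), (0, 3), (2, 1), (2, 2), (3, 1), (4, 3)}.
Total count |C(F_5)_aff| = 6.


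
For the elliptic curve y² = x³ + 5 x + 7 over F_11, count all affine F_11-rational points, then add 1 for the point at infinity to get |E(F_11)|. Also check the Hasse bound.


Affine points = {(2, 5), (2, 6), (3, 4), (3, 7), (4, 5), (4, 6), (5, 5), (5, 6), (6, 0), (7, 0), (8, 3), (8, 8), (9, 0), (10, 1), (10, 10)}; affine count = 15; |E(F_11)| = 16.

Discriminant check: Δ ∝ 4a³ + 27b² = 4·5³ + 27·7² = 4·125 + 27·49 ≡ 8 (mod 11). Nonzero ⇒ E is nonsingular.
For each x ∈ F_11, compute rhs = x³ + 5·x + 7 mod 11, then count y ∈ F_11 with y² ≡ rhs.
  x = 0: rhs = 7, matching y values: none (0 points).
  x = 1: rhs = 2, matching y values: none (0 points).
  x = 2: rhs = 3, matching y values: 5, 6 (2 points).
  x = 3: rhs = 5, matching y values: 4, 7 (2 points).
  x = 4: rhs = 3, matching y values: 5, 6 (2 points).
  x = 5: rhs = 3, matching y values: 5, 6 (2 points).
  x = 6: rhs = 0, matching y values: 0 (1 points).
  x = 7: rhs = 0, matching y values: 0 (1 points).
  x = 8: rhs = 9, matching y values: 3, 8 (2 points).
  x = 9: rhs = 0, matching y values: 0 (1 points).
  x = 10: rhs = 1, matching y values: 1, 10 (2 points).
Total affine count: 15.
Full point count |E(F_11)| = 15 + 1 = 16.
Hasse bound: |16 − (11+1)| = |4| = 4 ≤ 2√11 ≈ 6.6332 ✓.


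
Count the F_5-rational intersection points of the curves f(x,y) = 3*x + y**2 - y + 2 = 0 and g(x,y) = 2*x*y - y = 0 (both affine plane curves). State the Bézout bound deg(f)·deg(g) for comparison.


Common zeros: {(1, 0)}; count = 1; Bézout bound = 4.

deg(f) = 2, deg(g) = 2, so Bézout bound = 4.
Scan x ∈ F_5. For each x, list the y ∈ F_5 with f(x, y) ≡ 0 and those with g(x, y) ≡ 0 (mod 5); the common zeros in that column are the intersection.
  x = 0: f ≡ 0 at y ∈ ∅; g ≡ 0 at y ∈ {0}; common: ∅.
  x = 1: f ≡ 0 at y ∈ {0, 1}; g ≡ 0 at y ∈ {0}; common: {0}.
  x = 2: f ≡ 0 at y ∈ {2, 4}; g ≡ 0 at y ∈ {0}; common: ∅.
  x = 3: f ≡ 0 at y ∈ ∅; g ≡ 0 at y ∈ {0, 1, 2, 3, 4}; common: ∅.
  x = 4: f ≡ 0 at y ∈ {3}; g ≡ 0 at y ∈ {0}; common: ∅.
Collecting: common zeros = {(1, 0)}, so the count is 1.
Comparison with the Bézout bound: 1 ≤ 4 = deg(f)·deg(g), as expected for curves with no common component (the affine F_5-count falls short of the bound because intersections may lie at infinity, over extension fields, or carry multiplicity).


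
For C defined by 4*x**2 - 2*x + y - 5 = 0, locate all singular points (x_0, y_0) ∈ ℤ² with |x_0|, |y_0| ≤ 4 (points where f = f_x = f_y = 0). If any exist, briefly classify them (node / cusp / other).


No singular points in the scanned grid; C is smooth there.

Compute partial derivatives:
  f_x = 8*x - 2.
  f_y = 1.
f_y = 1 is a nonzero constant, so f_y never vanishes: no point (x, y) can satisfy f = f_x = f_y = 0. In particular no (x, y) ∈ {−4, ..., 4}² is singular; the curve is smooth.


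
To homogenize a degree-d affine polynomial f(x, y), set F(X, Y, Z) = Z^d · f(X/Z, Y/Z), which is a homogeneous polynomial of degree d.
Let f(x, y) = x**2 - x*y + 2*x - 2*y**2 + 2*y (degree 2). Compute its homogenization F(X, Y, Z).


F(X, Y, Z) = X**2 - X*Y + 2*X*Z - 2*Y**2 + 2*Y*Z

deg(f) = 2.
Substitute x = X/Z, y = Y/Z into f, then multiply by Z^2.
  monomial 1·x^2·y^0 ↦ 1·X^2·Y^0·Z^0.
  monomial -1·x^1·y^1 ↦ -1·X^1·Y^1·Z^0.
  monomial 2·x^1·y^0 ↦ 2·X^1·Y^0·Z^1.
  monomial -2·x^0·y^2 ↦ -2·X^0·Y^2·Z^0.
  monomial 2·x^0·y^1 ↦ 2·X^0·Y^1·Z^1.
Collecting: F(X, Y, Z) = X**2 - X*Y + 2*X*Z - 2*Y**2 + 2*Y*Z.


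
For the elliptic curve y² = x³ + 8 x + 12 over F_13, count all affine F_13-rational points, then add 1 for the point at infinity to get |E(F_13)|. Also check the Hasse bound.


Affine points = {(0, 5), (0, 8), (2, 6), (2, 7), (4, 2), (4, 11), (6, 4), (6, 9), (8, 4), (8, 9), (10, 0), (11, 1), (11, 12), (12, 4), (12, 9)}; affine count = 15; |E(F_13)| = 16.

Discriminant check: Δ ∝ 4a³ + 27b² = 4·8³ + 27·12² = 4·512 + 27·144 ≡ 8 (mod 13). Nonzero ⇒ E is nonsingular.
For each x ∈ F_13, compute rhs = x³ + 8·x + 12 mod 13, then count y ∈ F_13 with y² ≡ rhs.
  x = 0: rhs = 12, matching y values: 5, 8 (2 points).
  x = 1: rhs = 8, matching y values: none (0 points).
  x = 2: rhs = 10, matching y values: 6, 7 (2 points).
  x = 3: rhs = 11, matching y values: none (0 points).
  x = 4: rhs = 4, matching y values: 2, 11 (2 points).
  x = 5: rhs = 8, matching y values: none (0 points).
  x = 6: rhs = 3, matching y values: 4, 9 (2 points).
  x = 7: rhs = 8, matching y values: none (0 points).
  x = 8: rhs = 3, matching y values: 4, 9 (2 points).
  x = 9: rhs = 7, matching y values: none (0 points).
  x = 10: rhs = 0, matching y values: 0 (1 points).
  x = 11: rhs = 1, matching y values: 1, 12 (2 points).
  x = 12: rhs = 3, matching y values: 4, 9 (2 points).
Total affine count: 15.
Full point count |E(F_13)| = 15 + 1 = 16.
Hasse bound: |16 − (13+1)| = |2| = 2 ≤ 2√13 ≈ 7.2111 ✓.


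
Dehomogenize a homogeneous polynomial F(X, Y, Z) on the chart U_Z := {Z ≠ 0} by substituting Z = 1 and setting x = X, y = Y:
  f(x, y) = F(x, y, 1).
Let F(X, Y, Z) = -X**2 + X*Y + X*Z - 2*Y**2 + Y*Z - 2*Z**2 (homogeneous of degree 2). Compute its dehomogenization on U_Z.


f(x, y) = -x**2 + x*y + x - 2*y**2 + y - 2

On U_Z we set Z = 1. Each monomial c·X^i·Y^j·Z^k in F becomes c·x^i·y^j·1^k = c·x^i·y^j.
Substituting Z = 1: F(X, Y, 1) = -x**2 + x*y + x - 2*y**2 + y - 2.
Note: deg(f) ≤ deg(F) = 2; strict inequality happens when F is divisible by Z (lost terms).


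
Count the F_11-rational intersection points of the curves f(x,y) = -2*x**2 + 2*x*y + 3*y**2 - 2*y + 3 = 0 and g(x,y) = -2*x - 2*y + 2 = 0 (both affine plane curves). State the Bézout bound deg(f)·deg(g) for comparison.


Common zeros: {(3, 9), (6, 6)}; count = 2; Bézout bound = 2.

deg(f) = 2, deg(g) = 1, so Bézout bound = 2.
Scan x ∈ F_11. For each x, list the y ∈ F_11 with f(x, y) ≡ 0 and those with g(x, y) ≡ 0 (mod 11); the common zeros in that column are the intersection.
  x = 0: f ≡ 0 at y ∈ {2, 6}; g ≡ 0 at y ∈ {1}; common: ∅.
  x = 1: f ≡ 0 at y ∈ ∅; g ≡ 0 at y ∈ {0}; common: ∅.
  x = 2: f ≡ 0 at y ∈ {1, 2}; g ≡ 0 at y ∈ {10}; common: ∅.
  x = 3: f ≡ 0 at y ∈ {8, 9}; g ≡ 0 at y ∈ {9}; common: {9}.
  x = 4: f ≡ 0 at y ∈ ∅; g ≡ 0 at y ∈ {8}; common: ∅.
  x = 5: f ≡ 0 at y ∈ {4, 8}; g ≡ 0 at y ∈ {7}; common: ∅.
  x = 6: f ≡ 0 at y ∈ {6, 9}; g ≡ 0 at y ∈ {6}; common: {6}.
  x = 7: f ≡ 0 at y ∈ ∅; g ≡ 0 at y ∈ {5}; common: ∅.
  x = 8: f ≡ 0 at y ∈ ∅; g ≡ 0 at y ∈ {4}; common: ∅.
  x = 9: f ≡ 0 at y ∈ ∅; g ≡ 0 at y ∈ {3}; common: ∅.
  x = 10: f ≡ 0 at y ∈ {1, 4}; g ≡ 0 at y ∈ {2}; common: ∅.
Collecting: common zeros = {(3, 9), (6, 6)}, so the count is 2.
Comparison with the Bézout bound: 2 ≤ 2 = deg(f)·deg(g), as expected for curves with no common component (the bound is attained).


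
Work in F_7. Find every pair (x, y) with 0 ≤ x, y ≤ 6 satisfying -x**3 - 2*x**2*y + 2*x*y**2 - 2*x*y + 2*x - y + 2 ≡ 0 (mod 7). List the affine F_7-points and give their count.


Affine F_7-points: {(0, 2), (1, 1), (1, 5), (4, 3), (5, 5), (5, 6), (6, 4), (6, 6)}; count = 8.

For each of the 49 pairs (x, y) ∈ F_7², evaluate f(x, y) mod 7. Record the zeros.
  x = 0: [0↦2, 1↦1, 2↦0, 3↦6, 4↦5, 5↦4, 6↦3]  zeros at y ∈ {2}
  x = 1: [0↦3, 1↦0, 2↦1, 3↦6, 4↦1, 5↦0, 6↦3]  zeros at y ∈ {1, 5}
  x = 2: [0↦5, 1↦3, 2↦2, 3↦2, 4↦3, 5↦5, 6↦1]  zeros at y ∈ ∅
  x = 3: [0↦2, 1↦4, 2↦4, 3↦2, 4↦5, 5↦6, 6↦5]  zeros at y ∈ ∅
  x = 4: [0↦2, 1↦4, 2↦1, 3↦0, 4↦1, 5↦4, 6↦2]  zeros at y ∈ {3}
  x = 5: [0↦6, 1↦4, 2↦1, 3↦4, 4↦6, 5↦0, 6↦0]  zeros at y ∈ {5, 6}
  x = 6: [0↦1, 1↦5, 2↦5, 3↦1, 4↦0, 5↦2, 6↦0]  zeros at y ∈ {4, 6}
Collecting zeros: affine points = {(0, 2), (1, 1), (1, 5), (4, 3), (5, 5), (5, 6), (6, 4), (6, 6)}.
Total count |C(F_7)_aff| = 8.


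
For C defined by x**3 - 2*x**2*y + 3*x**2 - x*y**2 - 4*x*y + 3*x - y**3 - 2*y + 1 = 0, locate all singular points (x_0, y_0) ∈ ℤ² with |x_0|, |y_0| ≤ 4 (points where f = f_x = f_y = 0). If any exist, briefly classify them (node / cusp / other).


Singular points: {(-1, 0)}; classification: cusp.

Compute partial derivatives:
  f_x = 3*x**2 - 4*x*y + 6*x - y**2 - 4*y + 3.
  f_y = -2*x**2 - 2*x*y - 4*x - 3*y**2 - 2.
Scan x_0 ∈ {−4, ..., 4}. For each x_0, f_y(x_0, y) is a polynomial in y; find its integer roots y ∈ {−4, ..., 4}, then test f_x and f at those candidates.
  x = -4: f_y(-4, y) = -3*y**2 + 8*y - 18; no integer root y with |y| ≤ 4.
  x = -3: f_y(-3, y) = -3*y**2 + 6*y - 8; no integer root y with |y| ≤ 4.
  x = -2: f_y(-2, y) = -3*y**2 + 4*y - 2; no integer root y with |y| ≤ 4.
  x = -1: f_y(-1, y) = -3*y**2 + 2*y; vanishes at y ∈ {0}. (-1, 0): f_x = 0, f = 0 — SINGULAR.
  x = 0: f_y(0, y) = -3*y**2 - 2; no integer root y with |y| ≤ 4.
  x = 1: f_y(1, y) = -3*y**2 - 2*y - 8; no integer root y with |y| ≤ 4.
  x = 2: f_y(2, y) = -3*y**2 - 4*y - 18; no integer root y with |y| ≤ 4.
  x = 3: f_y(3, y) = -3*y**2 - 6*y - 32; no integer root y with |y| ≤ 4.
  x = 4: f_y(4, y) = -3*y**2 - 8*y - 50; no integer root y with |y| ≤ 4.
Only singular point on the grid: (-1, 0).
Classify: substitute x = -1 + u, y = 0 + v and expand: f = u**3 - 2*u**2*v - u*v**2 - v**3 + v**2.
No constant or linear terms (consistent with a singular point). Quadratic part: v**2. Cubic part: u**3 - 2*u**2*v - u*v**2 - v**3.
The quadratic part v**2 is a perfect square, so there is a single (double) tangent line v = 0, i.e. y = 0. Restricting the cubic part to that line (v = 0) leaves u**3 ≠ 0, so f is not divisible by v and the branch is v² ≈ -u**3 to lowest order — this is a cusp.
Classification: cusp.


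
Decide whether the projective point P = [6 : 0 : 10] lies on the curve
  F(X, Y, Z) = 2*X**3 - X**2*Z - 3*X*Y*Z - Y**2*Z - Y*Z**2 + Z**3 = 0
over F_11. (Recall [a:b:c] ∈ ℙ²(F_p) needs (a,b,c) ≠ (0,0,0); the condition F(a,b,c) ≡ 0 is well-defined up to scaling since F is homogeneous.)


F(6,0,10) ≡ 5 (mod 11); P is NOT on the curve.

Evaluate F(6, 0, 10) term-by-term (mod 11).
  2*X**3 ↦ 2·216·1·1 = 432
  -X**2*Z ↦ -1·36·1·10 = -360
  -3*X*Y*Z ↦ -3·6·0·10 = 0
  -Y**2*Z ↦ -1·1·0·10 = 0
  -Y*Z**2 ↦ -1·1·0·100 = 0
  Z**3 ↦ 1·1·1·1000 = 1000
Sum: F(6, 0, 10) = (432) + (-360) + (0) + (0) + (0) + (1000) = 1072.
Reducing mod 11: 1072 ≡ 5 (mod 11).
Since F(a, b, c) ≡ 5 ≠ 0 (mod 11), P does NOT lie on the curve.


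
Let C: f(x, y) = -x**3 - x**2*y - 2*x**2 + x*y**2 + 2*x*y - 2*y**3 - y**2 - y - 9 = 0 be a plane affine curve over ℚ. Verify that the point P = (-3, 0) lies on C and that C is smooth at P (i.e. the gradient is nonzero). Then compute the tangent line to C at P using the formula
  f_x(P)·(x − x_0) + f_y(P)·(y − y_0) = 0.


Tangent line at P: -15*x - 16*y - 45 = 0.

Step 1: f(-3, 0) = 0, so P lies on C.
Step 2: partial derivatives
  f_x(x, y) = -3*x**2 - 2*x*y - 4*x + y**2 + 2*y, f_y(x, y) = -x**2 + 2*x*y + 2*x - 6*y**2 - 2*y - 1.
  f_x(P) = -15, f_y(P) = -16 (gradient nonzero, so P is smooth).
Step 3: tangent line at P: -15·(x − -3) + -16·(y − 0) = 0.
Expanding: -15*x - 16*y - 45 = 0.


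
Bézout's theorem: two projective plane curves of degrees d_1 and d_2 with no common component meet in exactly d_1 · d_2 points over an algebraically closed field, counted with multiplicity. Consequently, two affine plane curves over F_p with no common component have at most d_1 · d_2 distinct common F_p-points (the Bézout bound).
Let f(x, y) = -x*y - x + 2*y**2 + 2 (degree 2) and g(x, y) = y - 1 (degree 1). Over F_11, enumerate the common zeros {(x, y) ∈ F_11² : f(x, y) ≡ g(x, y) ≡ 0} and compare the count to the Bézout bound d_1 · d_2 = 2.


Common zeros: {(2, 1)}; count = 1; Bézout bound = 2.

deg(f) = 2, deg(g) = 1, so Bézout bound = 2.
Scan x ∈ F_11. For each x, list the y ∈ F_11 with f(x, y) ≡ 0 and those with g(x, y) ≡ 0 (mod 11); the common zeros in that column are the intersection.
  x = 0: f ≡ 0 at y ∈ ∅; g ≡ 0 at y ∈ {1}; common: ∅.
  x = 1: f ≡ 0 at y ∈ {8, 9}; g ≡ 0 at y ∈ {1}; common: ∅.
  x = 2: f ≡ 0 at y ∈ {0, 1}; g ≡ 0 at y ∈ {1}; common: {1}.
  x = 3: f ≡ 0 at y ∈ ∅; g ≡ 0 at y ∈ {1}; common: ∅.
  x = 4: f ≡ 0 at y ∈ ∅; g ≡ 0 at y ∈ {1}; common: ∅.
  x = 5: f ≡ 0 at y ∈ {3, 5}; g ≡ 0 at y ∈ {1}; common: ∅.
  x = 6: f ≡ 0 at y ∈ ∅; g ≡ 0 at y ∈ {1}; common: ∅.
  x = 7: f ≡ 0 at y ∈ {2, 7}; g ≡ 0 at y ∈ {1}; common: ∅.
  x = 8: f ≡ 0 at y ∈ ∅; g ≡ 0 at y ∈ {1}; common: ∅.
  x = 9: f ≡ 0 at y ∈ {4, 6}; g ≡ 0 at y ∈ {1}; common: ∅.
  x = 10: f ≡ 0 at y ∈ ∅; g ≡ 0 at y ∈ {1}; common: ∅.
Collecting: common zeros = {(2, 1)}, so the count is 1.
Comparison with the Bézout bound: 1 ≤ 2 = deg(f)·deg(g), as expected for curves with no common component (the affine F_11-count falls short of the bound because intersections may lie at infinity, over extension fields, or carry multiplicity).


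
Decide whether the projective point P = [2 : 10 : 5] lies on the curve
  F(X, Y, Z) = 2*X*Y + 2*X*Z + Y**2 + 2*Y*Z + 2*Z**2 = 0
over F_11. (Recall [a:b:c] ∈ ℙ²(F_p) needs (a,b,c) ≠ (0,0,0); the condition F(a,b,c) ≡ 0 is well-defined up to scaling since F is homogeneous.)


F(2,10,5) ≡ 2 (mod 11); P is NOT on the curve.

Evaluate F(2, 10, 5) term-by-term (mod 11).
  2*X*Y ↦ 2·2·10·1 = 40
  2*X*Z ↦ 2·2·1·5 = 20
  Y**2 ↦ 1·1·100·1 = 100
  2*Y*Z ↦ 2·1·10·5 = 100
  2*Z**2 ↦ 2·1·1·25 = 50
Sum: F(2, 10, 5) = (40) + (20) + (100) + (100) + (50) = 310.
Reducing mod 11: 310 ≡ 2 (mod 11).
Since F(a, b, c) ≡ 2 ≠ 0 (mod 11), P does NOT lie on the curve.


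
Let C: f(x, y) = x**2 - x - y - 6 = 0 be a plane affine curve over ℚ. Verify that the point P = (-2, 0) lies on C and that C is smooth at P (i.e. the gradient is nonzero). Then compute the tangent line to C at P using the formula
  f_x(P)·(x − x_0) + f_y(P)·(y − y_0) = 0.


Tangent line at P: -5*x - y - 10 = 0.

Step 1: f(-2, 0) = 0, so P lies on C.
Step 2: partial derivatives
  f_x(x, y) = 2*x - 1, f_y(x, y) = -1.
  f_x(P) = -5, f_y(P) = -1 (gradient nonzero, so P is smooth).
Step 3: tangent line at P: -5·(x − -2) + -1·(y − 0) = 0.
Expanding: -5*x - y - 10 = 0.


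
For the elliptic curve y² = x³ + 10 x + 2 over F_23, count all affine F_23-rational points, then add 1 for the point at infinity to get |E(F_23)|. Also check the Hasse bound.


Affine points = {(0, 5), (0, 18), (1, 6), (1, 17), (3, 6), (3, 17), (5, 4), (5, 19), (6, 5), (6, 18), (7, 1), (7, 22), (9, 4), (9, 19), (13, 11), (13, 12), (15, 10), (15, 13), (16, 7), (16, 16), (17, 5), (17, 18), (19, 6), (19, 17)}; affine count = 24; |E(F_23)| = 25.

Discriminant check: Δ ∝ 4a³ + 27b² = 4·10³ + 27·2² = 4·1000 + 27·4 ≡ 14 (mod 23). Nonzero ⇒ E is nonsingular.
For each x ∈ F_23, compute rhs = x³ + 10·x + 2 mod 23, then count y ∈ F_23 with y² ≡ rhs.
  x = 0: rhs = 2, matching y values: 5, 18 (2 points).
  x = 1: rhs = 13, matching y values: 6, 17 (2 points).
  x = 2: rhs = 7, matching y values: none (0 points).
  x = 3: rhs = 13, matching y values: 6, 17 (2 points).
  x = 4: rhs = 14, matching y values: none (0 points).
  x = 5: rhs = 16, matching y values: 4, 19 (2 points).
  x = 6: rhs = 2, matching y values: 5, 18 (2 points).
  x = 7: rhs = 1, matching y values: 1, 22 (2 points).
  x = 8: rhs = 19, matching y values: none (0 points).
  x = 9: rhs = 16, matching y values: 4, 19 (2 points).
  x = 10: rhs = 21, matching y values: none (0 points).
  x = 11: rhs = 17, matching y values: none (0 points).
  x = 12: rhs = 10, matching y values: none (0 points).
  x = 13: rhs = 6, matching y values: 11, 12 (2 points).
  x = 14: rhs = 11, matching y values: none (0 points).
  x = 15: rhs = 8, matching y values: 10, 13 (2 points).
  x = 16: rhs = 3, matching y values: 7, 16 (2 points).
  x = 17: rhs = 2, matching y values: 5, 18 (2 points).
  x = 18: rhs = 11, matching y values: none (0 points).
  x = 19: rhs = 13, matching y values: 6, 17 (2 points).
  x = 20: rhs = 14, matching y values: none (0 points).
  x = 21: rhs = 20, matching y values: none (0 points).
  x = 22: rhs = 14, matching y values: none (0 points).
Total affine count: 24.
Full point count |E(F_23)| = 24 + 1 = 25.
Hasse bound: |25 − (23+1)| = |1| = 1 ≤ 2√23 ≈ 9.5917 ✓.


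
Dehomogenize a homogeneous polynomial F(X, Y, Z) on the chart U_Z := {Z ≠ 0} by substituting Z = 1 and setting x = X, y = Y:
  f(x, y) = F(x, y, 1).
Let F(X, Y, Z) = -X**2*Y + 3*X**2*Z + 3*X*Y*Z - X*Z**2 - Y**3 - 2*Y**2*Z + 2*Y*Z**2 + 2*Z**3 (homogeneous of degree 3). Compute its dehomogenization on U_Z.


f(x, y) = -x**2*y + 3*x**2 + 3*x*y - x - y**3 - 2*y**2 + 2*y + 2

On U_Z we set Z = 1. Each monomial c·X^i·Y^j·Z^k in F becomes c·x^i·y^j·1^k = c·x^i·y^j.
Substituting Z = 1: F(X, Y, 1) = -x**2*y + 3*x**2 + 3*x*y - x - y**3 - 2*y**2 + 2*y + 2.
Note: deg(f) ≤ deg(F) = 3; strict inequality happens when F is divisible by Z (lost terms).


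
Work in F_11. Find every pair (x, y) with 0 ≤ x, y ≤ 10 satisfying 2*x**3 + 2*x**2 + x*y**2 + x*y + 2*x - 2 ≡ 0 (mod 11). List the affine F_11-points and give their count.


Affine F_11-points: {(2, 4), (2, 6), (4, 5), (5, 0), (5, 10), (6, 2), (6, 8), (7, 3), (7, 7), (8, 0), (8, 10)}; count = 11.

For each of the 121 pairs (x, y) ∈ F_11², evaluate f(x, y) mod 11. Record the zeros.
  x = 0: [0↦9, 1↦9, 2↦9, 3↦9, 4↦9, 5↦9, 6↦9, 7↦9, 8↦9, 9↦9, 10↦9]  zeros at y ∈ ∅
  x = 1: [0↦4, 1↦6, 2↦10, 3↦5, 4↦2, 5↦1, 6↦2, 7↦5, 8↦10, 9↦6, 10↦4]  zeros at y ∈ ∅
  x = 2: [0↦4, 1↦8, 2↦5, 3↦6, 4↦0, 5↦9, 6↦0, 7↦6, 8↦5, 9↦8, 10↦4]  zeros at y ∈ {4, 6}
  x = 3: [0↦10, 1↦5, 2↦6, 3↦2, 4↦4, 5↦1, 6↦4, 7↦2, 8↦6, 9↦5, 10↦10]  zeros at y ∈ ∅
  x = 4: [0↦1, 1↦9, 2↦3, 3↦5, 4↦4, 5↦0, 6↦4, 7↦5, 8↦3, 9↦9, 10↦1]  zeros at y ∈ {5}
  x = 5: [0↦0, 1↦10, 2↦8, 3↦5, 4↦1, 5↦7, 6↦1, 7↦5, 8↦8, 9↦10, 10↦0]  zeros at y ∈ {0, 10}
  x = 6: [0↦8, 1↦9, 2↦0, 3↦3, 4↦7, 5↦1, 6↦7, 7↦3, 8↦0, 9↦9, 10↦8]  zeros at y ∈ {2, 8}
  x = 7: [0↦4, 1↦7, 2↦2, 3↦0, 4↦1, 5↦5, 6↦1, 7↦0, 8↦2, 9↦7, 10↦4]  zeros at y ∈ {3, 7}
  x = 8: [0↦0, 1↦5, 2↦4, 3↦8, 4↦6, 5↦9, 6↦6, 7↦8, 8↦4, 9↦5, 10↦0]  zeros at y ∈ {0, 10}
  x = 9: [0↦8, 1↦4, 2↦7, 3↦6, 4↦1, 5↦3, 6↦1, 7↦6, 8↦7, 9↦4, 10↦8]  zeros at y ∈ ∅
  x = 10: [0↦7, 1↦5, 2↦1, 3↦6, 4↦9, 5↦10, 6↦9, 7↦6, 8↦1, 9↦5, 10↦7]  zeros at y ∈ ∅
Collecting zeros: affine points = {(2, 4), (2, 6), (4, 5), (5, 0), (5, 10), (6, 2), (6, 8), (7, 3), (7, 7), (8, 0), (8, 10)}.
Total count |C(F_11)_aff| = 11.


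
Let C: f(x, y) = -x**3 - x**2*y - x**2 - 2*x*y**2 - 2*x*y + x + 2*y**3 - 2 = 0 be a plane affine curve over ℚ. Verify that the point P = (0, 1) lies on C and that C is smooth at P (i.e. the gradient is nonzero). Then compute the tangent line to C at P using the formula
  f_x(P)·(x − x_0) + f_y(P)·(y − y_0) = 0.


Tangent line at P: -3*x + 6*y - 6 = 0.

Step 1: f(0, 1) = 0, so P lies on C.
Step 2: partial derivatives
  f_x(x, y) = -3*x**2 - 2*x*y - 2*x - 2*y**2 - 2*y + 1, f_y(x, y) = -x**2 - 4*x*y - 2*x + 6*y**2.
  f_x(P) = -3, f_y(P) = 6 (gradient nonzero, so P is smooth).
Step 3: tangent line at P: -3·(x − 0) + 6·(y − 1) = 0.
Expanding: -3*x + 6*y - 6 = 0.


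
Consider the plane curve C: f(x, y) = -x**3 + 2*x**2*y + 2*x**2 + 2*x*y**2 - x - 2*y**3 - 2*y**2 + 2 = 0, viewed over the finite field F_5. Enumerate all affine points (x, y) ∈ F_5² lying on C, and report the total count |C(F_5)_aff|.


Affine F_5-points: {(0, 3), (1, 2), (2, 0), (3, 0), (3, 1)}; count = 5.

For each of the 25 pairs (x, y) ∈ F_5², evaluate f(x, y) mod 5. Record the zeros.
  x = 0: [0↦2, 1↦3, 2↦3, 3↦0, 4↦2]  zeros at y ∈ {3}
  x = 1: [0↦2, 1↦2, 2↦0, 3↦4, 4↦2]  zeros at y ∈ {2}
  x = 2: [0↦0, 1↦3, 2↦3, 3↦3, 4↦1]  zeros at y ∈ {0}
  x = 3: [0↦0, 1↦0, 2↦1, 3↦1, 4↦3]  zeros at y ∈ {0, 1}
  x = 4: [0↦1, 1↦2, 2↦3, 3↦2, 4↦2]  zeros at y ∈ ∅
Collecting zeros: affine points = {(0, 3), (1, 2), (2, 0), (3, 0), (3, 1)}.
Total count |C(F_5)_aff| = 5.


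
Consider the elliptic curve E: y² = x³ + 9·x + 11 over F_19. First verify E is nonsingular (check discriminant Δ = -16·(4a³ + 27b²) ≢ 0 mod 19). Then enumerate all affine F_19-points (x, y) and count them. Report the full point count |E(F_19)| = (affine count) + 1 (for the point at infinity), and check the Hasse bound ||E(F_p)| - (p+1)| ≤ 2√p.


Affine points = {(0, 7), (0, 12), (4, 4), (4, 15), (8, 5), (8, 14), (9, 2), (9, 17), (11, 4), (11, 15), (12, 2), (12, 17), (13, 8), (13, 11), (15, 5), (15, 14), (17, 2), (17, 17), (18, 1), (18, 18)}; affine count = 20; |E(F_19)| = 21.

Discriminant check: Δ ∝ 4a³ + 27b² = 4·9³ + 27·11² = 4·729 + 27·121 ≡ 8 (mod 19). Nonzero ⇒ E is nonsingular.
For each x ∈ F_19, compute rhs = x³ + 9·x + 11 mod 19, then count y ∈ F_19 with y² ≡ rhs.
  x = 0: rhs = 11, matching y values: 7, 12 (2 points).
  x = 1: rhs = 2, matching y values: none (0 points).
  x = 2: rhs = 18, matching y values: none (0 points).
  x = 3: rhs = 8, matching y values: none (0 points).
  x = 4: rhs = 16, matching y values: 4, 15 (2 points).
  x = 5: rhs = 10, matching y values: none (0 points).
  x = 6: rhs = 15, matching y values: none (0 points).
  x = 7: rhs = 18, matching y values: none (0 points).
  x = 8: rhs = 6, matching y values: 5, 14 (2 points).
  x = 9: rhs = 4, matching y values: 2, 17 (2 points).
  x = 10: rhs = 18, matching y values: none (0 points).
  x = 11: rhs = 16, matching y values: 4, 15 (2 points).
  x = 12: rhs = 4, matching y values: 2, 17 (2 points).
  x = 13: rhs = 7, matching y values: 8, 11 (2 points).
  x = 14: rhs = 12, matching y values: none (0 points).
  x = 15: rhs = 6, matching y values: 5, 14 (2 points).
  x = 16: rhs = 14, matching y values: none (0 points).
  x = 17: rhs = 4, matching y values: 2, 17 (2 points).
  x = 18: rhs = 1, matching y values: 1, 18 (2 points).
Total affine count: 20.
Full point count |E(F_19)| = 20 + 1 = 21.
Hasse bound: |21 − (19+1)| = |1| = 1 ≤ 2√19 ≈ 8.7178 ✓.


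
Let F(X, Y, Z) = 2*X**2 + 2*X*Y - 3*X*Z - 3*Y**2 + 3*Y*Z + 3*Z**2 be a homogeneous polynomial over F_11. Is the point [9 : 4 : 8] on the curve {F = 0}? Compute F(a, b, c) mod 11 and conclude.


F(9,4,8) ≡ 5 (mod 11); P is NOT on the curve.

Evaluate F(9, 4, 8) term-by-term (mod 11).
  2*X**2 ↦ 2·81·1·1 = 162
  2*X*Y ↦ 2·9·4·1 = 72
  -3*X*Z ↦ -3·9·1·8 = -216
  -3*Y**2 ↦ -3·1·16·1 = -48
  3*Y*Z ↦ 3·1·4·8 = 96
  3*Z**2 ↦ 3·1·1·64 = 192
Sum: F(9, 4, 8) = (162) + (72) + (-216) + (-48) + (96) + (192) = 258.
Reducing mod 11: 258 ≡ 5 (mod 11).
Since F(a, b, c) ≡ 5 ≠ 0 (mod 11), P does NOT lie on the curve.


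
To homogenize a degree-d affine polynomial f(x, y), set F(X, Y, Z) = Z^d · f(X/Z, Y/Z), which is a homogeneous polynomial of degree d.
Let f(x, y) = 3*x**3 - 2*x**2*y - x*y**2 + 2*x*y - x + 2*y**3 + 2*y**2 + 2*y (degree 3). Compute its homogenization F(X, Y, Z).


F(X, Y, Z) = 3*X**3 - 2*X**2*Y - X*Y**2 + 2*X*Y*Z - X*Z**2 + 2*Y**3 + 2*Y**2*Z + 2*Y*Z**2

deg(f) = 3.
Substitute x = X/Z, y = Y/Z into f, then multiply by Z^3.
  monomial 3·x^3·y^0 ↦ 3·X^3·Y^0·Z^0.
  monomial -2·x^2·y^1 ↦ -2·X^2·Y^1·Z^0.
  monomial -1·x^1·y^2 ↦ -1·X^1·Y^2·Z^0.
  monomial 2·x^1·y^1 ↦ 2·X^1·Y^1·Z^1.
  monomial -1·x^1·y^0 ↦ -1·X^1·Y^0·Z^2.
  monomial 2·x^0·y^3 ↦ 2·X^0·Y^3·Z^0.
  monomial 2·x^0·y^2 ↦ 2·X^0·Y^2·Z^1.
  monomial 2·x^0·y^1 ↦ 2·X^0·Y^1·Z^2.
Collecting: F(X, Y, Z) = 3*X**3 - 2*X**2*Y - X*Y**2 + 2*X*Y*Z - X*Z**2 + 2*Y**3 + 2*Y**2*Z + 2*Y*Z**2.


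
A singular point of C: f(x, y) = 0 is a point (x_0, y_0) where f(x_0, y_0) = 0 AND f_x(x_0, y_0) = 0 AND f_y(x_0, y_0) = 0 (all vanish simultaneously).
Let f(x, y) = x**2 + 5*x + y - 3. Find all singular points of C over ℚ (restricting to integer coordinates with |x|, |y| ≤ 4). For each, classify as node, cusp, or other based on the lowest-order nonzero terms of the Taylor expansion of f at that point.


No singular points in the scanned grid; C is smooth there.

Compute partial derivatives:
  f_x = 2*x + 5.
  f_y = 1.
f_y = 1 is a nonzero constant, so f_y never vanishes: no point (x, y) can satisfy f = f_x = f_y = 0. In particular no (x, y) ∈ {−4, ..., 4}² is singular; the curve is smooth.


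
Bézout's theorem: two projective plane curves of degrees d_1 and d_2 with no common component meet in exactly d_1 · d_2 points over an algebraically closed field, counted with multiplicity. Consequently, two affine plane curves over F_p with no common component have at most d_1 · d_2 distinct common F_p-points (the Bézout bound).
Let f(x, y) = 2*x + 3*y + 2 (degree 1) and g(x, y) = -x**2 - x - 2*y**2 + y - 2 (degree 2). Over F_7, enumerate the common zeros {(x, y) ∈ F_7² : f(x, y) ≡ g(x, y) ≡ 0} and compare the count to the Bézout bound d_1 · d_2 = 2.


Common zeros: ∅; count = 0; Bézout bound = 2.

deg(f) = 1, deg(g) = 2, so Bézout bound = 2.
Scan x ∈ F_7. For each x, list the y ∈ F_7 with f(x, y) ≡ 0 and those with g(x, y) ≡ 0 (mod 7); the common zeros in that column are the intersection.
  x = 0: f ≡ 0 at y ∈ {4}; g ≡ 0 at y ∈ ∅; common: ∅.
  x = 1: f ≡ 0 at y ∈ {1}; g ≡ 0 at y ∈ {5, 6}; common: ∅.
  x = 2: f ≡ 0 at y ∈ {5}; g ≡ 0 at y ∈ {2}; common: ∅.
  x = 3: f ≡ 0 at y ∈ {2}; g ≡ 0 at y ∈ {0, 4}; common: ∅.
  x = 4: f ≡ 0 at y ∈ {6}; g ≡ 0 at y ∈ {2}; common: ∅.
  x = 5: f ≡ 0 at y ∈ {3}; g ≡ 0 at y ∈ {5, 6}; common: ∅.
  x = 6: f ≡ 0 at y ∈ {0}; g ≡ 0 at y ∈ ∅; common: ∅.
Collecting: common zeros = ∅, so the count is 0.
Comparison with the Bézout bound: 0 ≤ 2 = deg(f)·deg(g), as expected for curves with no common component (the affine F_7-count falls short of the bound because intersections may lie at infinity, over extension fields, or carry multiplicity).


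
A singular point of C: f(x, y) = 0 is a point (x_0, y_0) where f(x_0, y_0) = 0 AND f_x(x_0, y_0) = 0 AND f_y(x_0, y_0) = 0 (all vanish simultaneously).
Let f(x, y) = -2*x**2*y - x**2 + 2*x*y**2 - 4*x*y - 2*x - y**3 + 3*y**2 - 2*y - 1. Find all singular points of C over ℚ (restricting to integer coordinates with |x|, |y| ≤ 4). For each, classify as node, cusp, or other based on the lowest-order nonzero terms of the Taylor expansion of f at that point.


Singular points: {(-1, 0)}; classification: node.

Compute partial derivatives:
  f_x = -4*x*y - 2*x + 2*y**2 - 4*y - 2.
  f_y = -2*x**2 + 4*x*y - 4*x - 3*y**2 + 6*y - 2.
Scan x_0 ∈ {−4, ..., 4}. For each x_0, f_y(x_0, y) is a polynomial in y; find its integer roots y ∈ {−4, ..., 4}, then test f_x and f at those candidates.
  x = -4: f_y(-4, y) = -3*y**2 - 10*y - 18; no integer root y with |y| ≤ 4.
  x = -3: f_y(-3, y) = -3*y**2 - 6*y - 8; no integer root y with |y| ≤ 4.
  x = -2: f_y(-2, y) = -3*y**2 - 2*y - 2; no integer root y with |y| ≤ 4.
  x = -1: f_y(-1, y) = -3*y**2 + 2*y; vanishes at y ∈ {0}. (-1, 0): f_x = 0, f = 0 — SINGULAR.
  x = 0: f_y(0, y) = -3*y**2 + 6*y - 2; no integer root y with |y| ≤ 4.
  x = 1: f_y(1, y) = -3*y**2 + 10*y - 8; vanishes at y ∈ {2}. (1, 2): f_x = -12 ≠ 0.
  x = 2: f_y(2, y) = -3*y**2 + 14*y - 18; no integer root y with |y| ≤ 4.
  x = 3: f_y(3, y) = -3*y**2 + 18*y - 32; no integer root y with |y| ≤ 4.
  x = 4: f_y(4, y) = -3*y**2 + 22*y - 50; no integer root y with |y| ≤ 4.
Only singular point on the grid: (-1, 0).
Classify: substitute x = -1 + u, y = 0 + v and expand: f = -2*u**2*v - u**2 + 2*u*v**2 - v**3 + v**2.
No constant or linear terms (consistent with a singular point). Quadratic part: -u**2 + v**2. Cubic part: -2*u**2*v + 2*u*v**2 - v**3.
The quadratic part v**2 - u**2 = (v − u)(v + u) splits into two distinct linear factors, so there are two distinct tangent lines y − 0 = ±(x − -1) — this is a node (ordinary double point).
Classification: node.


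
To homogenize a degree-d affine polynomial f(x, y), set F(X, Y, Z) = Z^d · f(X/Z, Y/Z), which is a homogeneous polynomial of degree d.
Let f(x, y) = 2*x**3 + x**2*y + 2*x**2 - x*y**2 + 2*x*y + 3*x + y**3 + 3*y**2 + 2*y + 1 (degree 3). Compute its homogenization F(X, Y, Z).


F(X, Y, Z) = 2*X**3 + X**2*Y + 2*X**2*Z - X*Y**2 + 2*X*Y*Z + 3*X*Z**2 + Y**3 + 3*Y**2*Z + 2*Y*Z**2 + Z**3

deg(f) = 3.
Substitute x = X/Z, y = Y/Z into f, then multiply by Z^3.
  monomial 2·x^3·y^0 ↦ 2·X^3·Y^0·Z^0.
  monomial 1·x^2·y^1 ↦ 1·X^2·Y^1·Z^0.
  monomial 2·x^2·y^0 ↦ 2·X^2·Y^0·Z^1.
  monomial -1·x^1·y^2 ↦ -1·X^1·Y^2·Z^0.
  monomial 2·x^1·y^1 ↦ 2·X^1·Y^1·Z^1.
  monomial 3·x^1·y^0 ↦ 3·X^1·Y^0·Z^2.
  monomial 1·x^0·y^3 ↦ 1·X^0·Y^3·Z^0.
  monomial 3·x^0·y^2 ↦ 3·X^0·Y^2·Z^1.
  monomial 2·x^0·y^1 ↦ 2·X^0·Y^1·Z^2.
  monomial 1·x^0·y^0 ↦ 1·X^0·Y^0·Z^3.
Collecting: F(X, Y, Z) = 2*X**3 + X**2*Y + 2*X**2*Z - X*Y**2 + 2*X*Y*Z + 3*X*Z**2 + Y**3 + 3*Y**2*Z + 2*Y*Z**2 + Z**3.


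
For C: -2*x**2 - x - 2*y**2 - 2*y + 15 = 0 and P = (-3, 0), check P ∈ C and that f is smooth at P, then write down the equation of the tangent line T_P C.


Tangent line at P: 11*x - 2*y + 33 = 0.

Step 1: f(-3, 0) = 0, so P lies on C.
Step 2: partial derivatives
  f_x(x, y) = -4*x - 1, f_y(x, y) = -4*y - 2.
  f_x(P) = 11, f_y(P) = -2 (gradient nonzero, so P is smooth).
Step 3: tangent line at P: 11·(x − -3) + -2·(y − 0) = 0.
Expanding: 11*x - 2*y + 33 = 0.


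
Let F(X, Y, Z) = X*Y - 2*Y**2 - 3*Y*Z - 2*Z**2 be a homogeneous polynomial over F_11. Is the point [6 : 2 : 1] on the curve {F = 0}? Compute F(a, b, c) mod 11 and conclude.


F(6,2,1) ≡ 7 (mod 11); P is NOT on the curve.

Evaluate F(6, 2, 1) term-by-term (mod 11).
  X*Y ↦ 1·6·2·1 = 12
  -2*Y**2 ↦ -2·1·4·1 = -8
  -3*Y*Z ↦ -3·1·2·1 = -6
  -2*Z**2 ↦ -2·1·1·1 = -2
Sum: F(6, 2, 1) = (12) + (-8) + (-6) + (-2) = -4.
Reducing mod 11: -4 ≡ 7 (mod 11).
Since F(a, b, c) ≡ 7 ≠ 0 (mod 11), P does NOT lie on the curve.


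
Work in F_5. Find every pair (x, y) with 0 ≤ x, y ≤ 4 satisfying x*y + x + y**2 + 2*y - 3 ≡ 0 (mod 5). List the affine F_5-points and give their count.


Affine F_5-points: {(0, 1), (0, 2), (2, 3), (3, 0)}; count = 4.

For each of the 25 pairs (x, y) ∈ F_5², evaluate f(x, y) mod 5. Record the zeros.
  x = 0: [0↦2, 1↦0, 2↦0, 3↦2, 4↦1]  zeros at y ∈ {1, 2}
  x = 1: [0↦3, 1↦2, 2↦3, 3↦1, 4↦1]  zeros at y ∈ ∅
  x = 2: [0↦4, 1↦4, 2↦1, 3↦0, 4↦1]  zeros at y ∈ {3}
  x = 3: [0↦0, 1↦1, 2↦4, 3↦4, 4↦1]  zeros at y ∈ {0}
  x = 4: [0↦1, 1↦3, 2↦2, 3↦3, 4↦1]  zeros at y ∈ ∅
Collecting zeros: affine points = {(0, 1), (0, 2), (2, 3), (3, 0)}.
Total count |C(F_5)_aff| = 4.


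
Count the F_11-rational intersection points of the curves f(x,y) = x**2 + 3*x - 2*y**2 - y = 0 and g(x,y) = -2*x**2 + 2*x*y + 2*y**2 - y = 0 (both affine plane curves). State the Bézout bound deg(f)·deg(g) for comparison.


Common zeros: {(0, 0)}; count = 1; Bézout bound = 4.

deg(f) = 2, deg(g) = 2, so Bézout bound = 4.
Scan x ∈ F_11. For each x, list the y ∈ F_11 with f(x, y) ≡ 0 and those with g(x, y) ≡ 0 (mod 11); the common zeros in that column are the intersection.
  x = 0: f ≡ 0 at y ∈ {0, 5}; g ≡ 0 at y ∈ {0, 6}; common: {0}.
  x = 1: f ≡ 0 at y ∈ {8}; g ≡ 0 at y ∈ ∅; common: ∅.
  x = 2: f ≡ 0 at y ∈ {2, 3}; g ≡ 0 at y ∈ ∅; common: ∅.
  x = 3: f ≡ 0 at y ∈ ∅; g ≡ 0 at y ∈ {1, 2}; common: ∅.
  x = 4: f ≡ 0 at y ∈ {7, 9}; g ≡ 0 at y ∈ ∅; common: ∅.
  x = 5: f ≡ 0 at y ∈ ∅; g ≡ 0 at y ∈ ∅; common: ∅.
  x = 6: f ≡ 0 at y ∈ {2, 3}; g ≡ 0 at y ∈ {5, 6}; common: ∅.
  x = 7: f ≡ 0 at y ∈ {8}; g ≡ 0 at y ∈ ∅; common: ∅.
  x = 8: f ≡ 0 at y ∈ {0, 5}; g ≡ 0 at y ∈ ∅; common: ∅.
  x = 9: f ≡ 0 at y ∈ ∅; g ≡ 0 at y ∈ {1, 7}; common: ∅.
  x = 10: f ≡ 0 at y ∈ ∅; g ≡ 0 at y ∈ {2, 5}; common: ∅.
Collecting: common zeros = {(0, 0)}, so the count is 1.
Comparison with the Bézout bound: 1 ≤ 4 = deg(f)·deg(g), as expected for curves with no common component (the affine F_11-count falls short of the bound because intersections may lie at infinity, over extension fields, or carry multiplicity).


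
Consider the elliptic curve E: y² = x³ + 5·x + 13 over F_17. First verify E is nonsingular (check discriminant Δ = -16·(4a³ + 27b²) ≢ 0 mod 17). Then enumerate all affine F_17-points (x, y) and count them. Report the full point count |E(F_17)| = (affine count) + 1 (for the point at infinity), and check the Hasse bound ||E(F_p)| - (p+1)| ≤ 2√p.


Affine points = {(0, 8), (0, 9), (1, 6), (1, 11), (3, 2), (3, 15), (6, 2), (6, 15), (7, 0), (8, 2), (8, 15), (10, 3), (10, 14), (12, 4), (12, 13)}; affine count = 15; |E(F_17)| = 16.

Discriminant check: Δ ∝ 4a³ + 27b² = 4·5³ + 27·13² = 4·125 + 27·169 ≡ 14 (mod 17). Nonzero ⇒ E is nonsingular.
For each x ∈ F_17, compute rhs = x³ + 5·x + 13 mod 17, then count y ∈ F_17 with y² ≡ rhs.
  x = 0: rhs = 13, matching y values: 8, 9 (2 points).
  x = 1: rhs = 2, matching y values: 6, 11 (2 points).
  x = 2: rhs = 14, matching y values: none (0 points).
  x = 3: rhs = 4, matching y values: 2, 15 (2 points).
  x = 4: rhs = 12, matching y values: none (0 points).
  x = 5: rhs = 10, matching y values: none (0 points).
  x = 6: rhs = 4, matching y values: 2, 15 (2 points).
  x = 7: rhs = 0, matching y values: 0 (1 points).
  x = 8: rhs = 4, matching y values: 2, 15 (2 points).
  x = 9: rhs = 5, matching y values: none (0 points).
  x = 10: rhs = 9, matching y values: 3, 14 (2 points).
  x = 11: rhs = 5, matching y values: none (0 points).
  x = 12: rhs = 16, matching y values: 4, 13 (2 points).
  x = 13: rhs = 14, matching y values: none (0 points).
  x = 14: rhs = 5, matching y values: none (0 points).
  x = 15: rhs = 12, matching y values: none (0 points).
  x = 16: rhs = 7, matching y values: none (0 points).
Total affine count: 15.
Full point count |E(F_17)| = 15 + 1 = 16.
Hasse bound: |16 − (17+1)| = |-2| = 2 ≤ 2√17 ≈ 8.2462 ✓.


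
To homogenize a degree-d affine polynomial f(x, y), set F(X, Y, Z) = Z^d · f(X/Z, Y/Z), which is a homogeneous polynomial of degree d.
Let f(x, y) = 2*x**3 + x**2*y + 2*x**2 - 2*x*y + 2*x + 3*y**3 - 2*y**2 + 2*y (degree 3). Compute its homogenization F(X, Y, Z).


F(X, Y, Z) = 2*X**3 + X**2*Y + 2*X**2*Z - 2*X*Y*Z + 2*X*Z**2 + 3*Y**3 - 2*Y**2*Z + 2*Y*Z**2

deg(f) = 3.
Substitute x = X/Z, y = Y/Z into f, then multiply by Z^3.
  monomial 2·x^3·y^0 ↦ 2·X^3·Y^0·Z^0.
  monomial 1·x^2·y^1 ↦ 1·X^2·Y^1·Z^0.
  monomial 2·x^2·y^0 ↦ 2·X^2·Y^0·Z^1.
  monomial -2·x^1·y^1 ↦ -2·X^1·Y^1·Z^1.
  monomial 2·x^1·y^0 ↦ 2·X^1·Y^0·Z^2.
  monomial 3·x^0·y^3 ↦ 3·X^0·Y^3·Z^0.
  monomial -2·x^0·y^2 ↦ -2·X^0·Y^2·Z^1.
  monomial 2·x^0·y^1 ↦ 2·X^0·Y^1·Z^2.
Collecting: F(X, Y, Z) = 2*X**3 + X**2*Y + 2*X**2*Z - 2*X*Y*Z + 2*X*Z**2 + 3*Y**3 - 2*Y**2*Z + 2*Y*Z**2.


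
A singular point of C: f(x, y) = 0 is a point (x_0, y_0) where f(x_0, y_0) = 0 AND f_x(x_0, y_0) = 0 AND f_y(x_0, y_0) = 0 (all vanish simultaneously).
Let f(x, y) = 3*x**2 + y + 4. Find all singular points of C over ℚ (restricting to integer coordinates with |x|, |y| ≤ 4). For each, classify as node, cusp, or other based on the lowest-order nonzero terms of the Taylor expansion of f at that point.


No singular points in the scanned grid; C is smooth there.

Compute partial derivatives:
  f_x = 6*x.
  f_y = 1.
f_y = 1 is a nonzero constant, so f_y never vanishes: no point (x, y) can satisfy f = f_x = f_y = 0. In particular no (x, y) ∈ {−4, ..., 4}² is singular; the curve is smooth.


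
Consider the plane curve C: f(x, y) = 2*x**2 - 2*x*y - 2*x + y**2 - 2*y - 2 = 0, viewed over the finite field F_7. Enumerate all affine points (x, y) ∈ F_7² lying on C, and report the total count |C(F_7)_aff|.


Affine F_7-points: {(2, 3)}; count = 1.

For each of the 49 pairs (x, y) ∈ F_7², evaluate f(x, y) mod 7. Record the zeros.
  x = 0: [0↦5, 1↦4, 2↦5, 3↦1, 4↦6, 5↦6, 6↦1]  zeros at y ∈ ∅
  x = 1: [0↦5, 1↦2, 2↦1, 3↦2, 4↦5, 5↦3, 6↦3]  zeros at y ∈ ∅
  x = 2: [0↦2, 1↦4, 2↦1, 3↦0, 4↦1, 5↦4, 6↦2]  zeros at y ∈ {3}
  x = 3: [0↦3, 1↦3, 2↦5, 3↦2, 4↦1, 5↦2, 6↦5]  zeros at y ∈ ∅
  x = 4: [0↦1, 1↦6, 2↦6, 3↦1, 4↦5, 5↦4, 6↦5]  zeros at y ∈ ∅
  x = 5: [0↦3, 1↦6, 2↦4, 3↦4, 4↦6, 5↦3, 6↦2]  zeros at y ∈ ∅
  x = 6: [0↦2, 1↦3, 2↦6, 3↦4, 4↦4, 5↦6, 6↦3]  zeros at y ∈ ∅
Collecting zeros: affine points = {(2, 3)}.
Total count |C(F_7)_aff| = 1.
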